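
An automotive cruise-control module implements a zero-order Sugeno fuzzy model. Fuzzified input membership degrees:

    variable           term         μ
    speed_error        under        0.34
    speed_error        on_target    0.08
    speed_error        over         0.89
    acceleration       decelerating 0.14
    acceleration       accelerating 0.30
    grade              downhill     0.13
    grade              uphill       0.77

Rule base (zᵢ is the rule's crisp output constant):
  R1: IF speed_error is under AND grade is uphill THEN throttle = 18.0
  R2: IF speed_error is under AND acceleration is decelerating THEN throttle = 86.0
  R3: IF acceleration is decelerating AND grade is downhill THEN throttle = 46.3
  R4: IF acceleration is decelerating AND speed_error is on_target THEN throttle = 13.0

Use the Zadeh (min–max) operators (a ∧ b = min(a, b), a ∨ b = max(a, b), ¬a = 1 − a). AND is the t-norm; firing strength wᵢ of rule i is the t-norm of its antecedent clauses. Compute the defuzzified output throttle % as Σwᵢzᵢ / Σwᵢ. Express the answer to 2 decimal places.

R1 (z=18.0): under=0.34, uphill=0.77; AND[min(a, b)] → w = 0.34
R2 (z=86.0): under=0.34, decelerating=0.14; AND[min(a, b)] → w = 0.14
R3 (z=46.3): decelerating=0.14, downhill=0.13; AND[min(a, b)] → w = 0.13
R4 (z=13.0): decelerating=0.14, on_target=0.08; AND[min(a, b)] → w = 0.08
Weighted average = (0.34·18.0 + 0.14·86.0 + 0.13·46.3 + 0.08·13.0) / (0.34 + 0.14 + 0.13 + 0.08)
  = 25.2190 / 0.6900 = 36.55

36.55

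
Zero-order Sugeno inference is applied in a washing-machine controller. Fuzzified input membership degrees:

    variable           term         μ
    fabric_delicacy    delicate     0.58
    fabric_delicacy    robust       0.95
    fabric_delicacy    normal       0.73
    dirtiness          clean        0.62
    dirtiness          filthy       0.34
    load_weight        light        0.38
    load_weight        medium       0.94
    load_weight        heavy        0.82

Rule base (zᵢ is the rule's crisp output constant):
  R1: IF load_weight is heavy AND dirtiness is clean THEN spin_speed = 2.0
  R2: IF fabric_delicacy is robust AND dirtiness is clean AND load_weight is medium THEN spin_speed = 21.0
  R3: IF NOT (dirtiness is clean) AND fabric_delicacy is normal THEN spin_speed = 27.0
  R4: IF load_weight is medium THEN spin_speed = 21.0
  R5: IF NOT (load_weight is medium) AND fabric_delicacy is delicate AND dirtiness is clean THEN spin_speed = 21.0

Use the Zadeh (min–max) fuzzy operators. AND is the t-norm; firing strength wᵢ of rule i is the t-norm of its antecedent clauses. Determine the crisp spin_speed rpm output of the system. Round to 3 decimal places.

R1 (z=2.0): heavy=0.82, clean=0.62; AND[min(a, b)] → w = 0.62
R2 (z=21.0): robust=0.95, clean=0.62, medium=0.94; AND[min(a, b)] → w = 0.62
R3 (z=27.0): ¬clean=1−0.62=0.38, normal=0.73; AND[min(a, b)] → w = 0.38
R4 (z=21.0): medium=0.94 → w = 0.94
R5 (z=21.0): ¬medium=1−0.94=0.06, delicate=0.58, clean=0.62; AND[min(a, b)] → w = 0.06
Weighted average = (0.62·2.0 + 0.62·21.0 + 0.38·27.0 + 0.94·21.0 + 0.06·21.0) / (0.62 + 0.62 + 0.38 + 0.94 + 0.06)
  = 45.5200 / 2.6200 = 17.374

17.374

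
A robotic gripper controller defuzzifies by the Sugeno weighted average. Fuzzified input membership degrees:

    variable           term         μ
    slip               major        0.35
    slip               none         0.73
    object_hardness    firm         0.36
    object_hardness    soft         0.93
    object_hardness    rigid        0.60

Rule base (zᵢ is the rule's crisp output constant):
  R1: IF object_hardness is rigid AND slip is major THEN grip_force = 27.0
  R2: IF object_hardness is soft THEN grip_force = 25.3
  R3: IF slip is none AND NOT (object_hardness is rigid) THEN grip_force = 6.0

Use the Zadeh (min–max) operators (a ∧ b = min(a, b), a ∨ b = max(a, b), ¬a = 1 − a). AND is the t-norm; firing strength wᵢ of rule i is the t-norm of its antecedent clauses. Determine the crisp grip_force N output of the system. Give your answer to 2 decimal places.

R1 (z=27.0): rigid=0.60, major=0.35; AND[min(a, b)] → w = 0.35
R2 (z=25.3): soft=0.93 → w = 0.93
R3 (z=6.0): none=0.73, ¬rigid=1−0.60=0.40; AND[min(a, b)] → w = 0.40
Weighted average = (0.35·27.0 + 0.93·25.3 + 0.40·6.0) / (0.35 + 0.93 + 0.40)
  = 35.3790 / 1.6800 = 21.06

21.06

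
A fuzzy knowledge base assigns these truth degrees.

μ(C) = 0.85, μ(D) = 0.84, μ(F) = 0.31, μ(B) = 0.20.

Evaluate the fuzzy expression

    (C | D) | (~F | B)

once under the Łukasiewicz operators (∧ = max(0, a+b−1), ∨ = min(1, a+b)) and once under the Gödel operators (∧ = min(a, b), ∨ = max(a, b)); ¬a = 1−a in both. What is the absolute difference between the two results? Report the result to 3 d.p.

0.150

Under Łukasiewicz:
  C | D = min(1, a+b) on (0.85, 0.84) = 1.00
  ~F = 1 − 0.31 = 0.69
  ~F | B = min(1, a+b) on (0.69, 0.20) = 0.89
  (C | D) | (~F | B) = min(1, a+b) on (1.00, 0.89) = 1.00
  → value = 1.0000
Under Gödel:
  C | D = max(a, b) on (0.85, 0.84) = 0.85
  ~F = 1 − 0.31 = 0.69
  ~F | B = max(a, b) on (0.69, 0.20) = 0.69
  (C | D) | (~F | B) = max(a, b) on (0.85, 0.69) = 0.85
  → value = 0.8500
|1.0000 − 0.8500| = 0.150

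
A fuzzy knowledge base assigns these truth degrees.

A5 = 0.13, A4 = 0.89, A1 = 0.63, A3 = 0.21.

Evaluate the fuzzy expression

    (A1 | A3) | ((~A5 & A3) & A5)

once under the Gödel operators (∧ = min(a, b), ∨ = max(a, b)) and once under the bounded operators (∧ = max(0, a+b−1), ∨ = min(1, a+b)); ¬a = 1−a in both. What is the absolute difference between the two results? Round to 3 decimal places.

Under Gödel:
  A1 | A3 = max(a, b) on (0.63, 0.21) = 0.63
  ~A5 = 1 − 0.13 = 0.87
  ~A5 & A3 = min(a, b) on (0.87, 0.21) = 0.21
  (~A5 & A3) & A5 = min(a, b) on (0.21, 0.13) = 0.13
  (A1 | A3) | ((~A5 & A3) & A5) = max(a, b) on (0.63, 0.13) = 0.63
  → value = 0.6300
Under bounded:
  A1 | A3 = min(1, a+b) on (0.63, 0.21) = 0.84
  ~A5 = 1 − 0.13 = 0.87
  ~A5 & A3 = max(0, a+b−1) on (0.87, 0.21) = 0.08
  (~A5 & A3) & A5 = max(0, a+b−1) on (0.08, 0.13) = 0.00
  (A1 | A3) | ((~A5 & A3) & A5) = min(1, a+b) on (0.84, 0.00) = 0.84
  → value = 0.8400
|0.6300 − 0.8400| = 0.210

0.210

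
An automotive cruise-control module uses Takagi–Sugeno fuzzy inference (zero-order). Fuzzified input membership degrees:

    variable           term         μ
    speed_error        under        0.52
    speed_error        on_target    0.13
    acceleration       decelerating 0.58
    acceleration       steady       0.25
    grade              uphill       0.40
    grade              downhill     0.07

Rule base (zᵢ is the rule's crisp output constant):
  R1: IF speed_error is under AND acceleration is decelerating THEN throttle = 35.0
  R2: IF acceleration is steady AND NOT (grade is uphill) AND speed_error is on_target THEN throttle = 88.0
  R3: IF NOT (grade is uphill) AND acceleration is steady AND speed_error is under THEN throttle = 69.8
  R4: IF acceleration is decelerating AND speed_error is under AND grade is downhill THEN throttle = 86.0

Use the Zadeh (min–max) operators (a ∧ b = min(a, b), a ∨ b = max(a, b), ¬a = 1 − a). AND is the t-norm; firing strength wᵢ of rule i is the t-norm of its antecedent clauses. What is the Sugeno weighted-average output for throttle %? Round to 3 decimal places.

54.753

R1 (z=35.0): under=0.52, decelerating=0.58; AND[min(a, b)] → w = 0.52
R2 (z=88.0): steady=0.25, ¬uphill=1−0.40=0.60, on_target=0.13; AND[min(a, b)] → w = 0.13
R3 (z=69.8): ¬uphill=1−0.40=0.60, steady=0.25, under=0.52; AND[min(a, b)] → w = 0.25
R4 (z=86.0): decelerating=0.58, under=0.52, downhill=0.07; AND[min(a, b)] → w = 0.07
Weighted average = (0.52·35.0 + 0.13·88.0 + 0.25·69.8 + 0.07·86.0) / (0.52 + 0.13 + 0.25 + 0.07)
  = 53.1100 / 0.9700 = 54.753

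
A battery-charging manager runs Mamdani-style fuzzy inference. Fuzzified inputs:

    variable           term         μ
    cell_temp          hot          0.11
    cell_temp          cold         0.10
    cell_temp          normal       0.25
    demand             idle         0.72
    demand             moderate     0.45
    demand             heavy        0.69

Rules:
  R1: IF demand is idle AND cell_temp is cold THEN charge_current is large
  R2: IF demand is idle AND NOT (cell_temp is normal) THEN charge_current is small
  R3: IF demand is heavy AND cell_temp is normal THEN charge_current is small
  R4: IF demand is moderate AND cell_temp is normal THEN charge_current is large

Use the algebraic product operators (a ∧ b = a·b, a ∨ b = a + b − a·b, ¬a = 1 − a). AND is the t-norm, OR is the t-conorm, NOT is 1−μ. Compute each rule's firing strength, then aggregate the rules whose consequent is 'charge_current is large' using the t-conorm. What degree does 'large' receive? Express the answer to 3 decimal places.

0.176

R1: idle=0.72, cold=0.10; AND[a·b] → w = 0.0720
R2: idle=0.72, ¬normal=1−0.25=0.75; AND[a·b] → w = 0.5400
R3: heavy=0.69, normal=0.25; AND[a·b] → w = 0.1725
R4: moderate=0.45, normal=0.25; AND[a·b] → w = 0.1125
Rules with consequent 'large': {R1, R4} → strengths 0.0720, 0.1125
Aggregate via t-conorm [a + b − a·b]: 0.1764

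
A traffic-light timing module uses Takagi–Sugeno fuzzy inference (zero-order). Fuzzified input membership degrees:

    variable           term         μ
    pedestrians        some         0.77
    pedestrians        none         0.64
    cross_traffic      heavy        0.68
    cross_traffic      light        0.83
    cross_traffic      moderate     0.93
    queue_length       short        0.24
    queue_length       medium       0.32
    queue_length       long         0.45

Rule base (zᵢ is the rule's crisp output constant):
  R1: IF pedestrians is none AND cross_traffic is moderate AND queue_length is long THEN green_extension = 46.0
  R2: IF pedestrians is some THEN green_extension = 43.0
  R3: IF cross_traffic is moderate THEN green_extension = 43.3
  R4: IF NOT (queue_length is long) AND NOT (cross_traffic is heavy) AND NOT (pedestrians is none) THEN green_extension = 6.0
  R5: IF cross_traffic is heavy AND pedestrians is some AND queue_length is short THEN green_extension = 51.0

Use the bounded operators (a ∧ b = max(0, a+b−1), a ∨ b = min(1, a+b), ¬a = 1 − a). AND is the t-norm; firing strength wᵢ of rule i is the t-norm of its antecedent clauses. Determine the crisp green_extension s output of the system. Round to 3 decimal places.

43.197

R1 (z=46.0): none=0.64, moderate=0.93, long=0.45; AND[max(0, a+b−1)] → w = 0.02
R2 (z=43.0): some=0.77 → w = 0.77
R3 (z=43.3): moderate=0.93 → w = 0.93
R4 (z=6.0): ¬long=1−0.45=0.55, ¬heavy=1−0.68=0.32, ¬none=1−0.64=0.36; AND[max(0, a+b−1)] → w = 0.00
R5 (z=51.0): heavy=0.68, some=0.77, short=0.24; AND[max(0, a+b−1)] → w = 0.00
Weighted average = (0.02·46.0 + 0.77·43.0 + 0.93·43.3 + 0.00·6.0 + 0.00·51.0) / (0.02 + 0.77 + 0.93 + 0.00 + 0.00)
  = 74.2990 / 1.7200 = 43.197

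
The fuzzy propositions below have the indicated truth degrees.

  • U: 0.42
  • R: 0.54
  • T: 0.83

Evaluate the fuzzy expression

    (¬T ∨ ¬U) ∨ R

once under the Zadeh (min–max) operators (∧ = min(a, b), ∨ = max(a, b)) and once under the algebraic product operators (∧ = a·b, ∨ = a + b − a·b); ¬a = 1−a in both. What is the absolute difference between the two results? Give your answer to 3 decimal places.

0.260

Under Zadeh (min–max):
  ¬T = 1 − 0.83 = 0.17
  ¬U = 1 − 0.42 = 0.58
  ¬T ∨ ¬U = max(a, b) on (0.17, 0.58) = 0.58
  (¬T ∨ ¬U) ∨ R = max(a, b) on (0.58, 0.54) = 0.58
  → value = 0.5800
Under algebraic product:
  ¬T = 1 − 0.8300 = 0.1700
  ¬U = 1 − 0.4200 = 0.5800
  ¬T ∨ ¬U = a + b − a·b on (0.1700, 0.5800) = 0.6514
  (¬T ∨ ¬U) ∨ R = a + b − a·b on (0.6514, 0.5400) = 0.8396
  → value = 0.8396
|0.5800 − 0.8396| = 0.260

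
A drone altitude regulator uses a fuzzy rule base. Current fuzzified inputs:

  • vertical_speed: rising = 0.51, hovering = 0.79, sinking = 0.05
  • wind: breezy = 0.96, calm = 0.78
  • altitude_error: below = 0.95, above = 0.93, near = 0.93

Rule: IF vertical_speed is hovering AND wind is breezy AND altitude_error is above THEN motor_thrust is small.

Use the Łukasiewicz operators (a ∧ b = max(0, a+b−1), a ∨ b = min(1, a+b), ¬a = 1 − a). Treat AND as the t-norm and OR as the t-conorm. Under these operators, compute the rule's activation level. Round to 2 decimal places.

0.68

firing strength: hovering=0.79, breezy=0.96, above=0.93; AND[max(0, a+b−1)] → w = 0.68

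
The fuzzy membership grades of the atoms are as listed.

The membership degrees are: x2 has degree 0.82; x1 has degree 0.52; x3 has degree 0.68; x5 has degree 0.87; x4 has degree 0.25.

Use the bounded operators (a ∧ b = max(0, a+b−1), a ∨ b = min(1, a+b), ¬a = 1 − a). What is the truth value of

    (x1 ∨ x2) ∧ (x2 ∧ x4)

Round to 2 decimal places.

0.07

x1 ∨ x2 = min(1, a+b) on (0.52, 0.82) = 1.00
x2 ∧ x4 = max(0, a+b−1) on (0.82, 0.25) = 0.07
(x1 ∨ x2) ∧ (x2 ∧ x4) = max(0, a+b−1) on (1.00, 0.07) = 0.07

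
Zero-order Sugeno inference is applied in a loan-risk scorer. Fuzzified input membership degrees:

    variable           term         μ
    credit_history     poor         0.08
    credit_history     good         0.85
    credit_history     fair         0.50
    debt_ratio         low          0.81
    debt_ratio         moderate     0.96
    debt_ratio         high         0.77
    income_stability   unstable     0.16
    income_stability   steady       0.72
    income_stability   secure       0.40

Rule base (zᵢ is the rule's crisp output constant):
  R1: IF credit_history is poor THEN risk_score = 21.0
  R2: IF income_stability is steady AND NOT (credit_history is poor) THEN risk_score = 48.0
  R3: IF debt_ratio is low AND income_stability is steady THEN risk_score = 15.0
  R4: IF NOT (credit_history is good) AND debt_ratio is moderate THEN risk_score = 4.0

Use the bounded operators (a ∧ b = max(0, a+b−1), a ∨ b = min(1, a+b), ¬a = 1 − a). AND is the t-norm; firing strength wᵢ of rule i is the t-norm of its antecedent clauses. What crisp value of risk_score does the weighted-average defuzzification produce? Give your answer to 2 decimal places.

R1 (z=21.0): poor=0.08 → w = 0.08
R2 (z=48.0): steady=0.72, ¬poor=1−0.08=0.92; AND[max(0, a+b−1)] → w = 0.64
R3 (z=15.0): low=0.81, steady=0.72; AND[max(0, a+b−1)] → w = 0.53
R4 (z=4.0): ¬good=1−0.85=0.15, moderate=0.96; AND[max(0, a+b−1)] → w = 0.11
Weighted average = (0.08·21.0 + 0.64·48.0 + 0.53·15.0 + 0.11·4.0) / (0.08 + 0.64 + 0.53 + 0.11)
  = 40.7900 / 1.3600 = 29.99

29.99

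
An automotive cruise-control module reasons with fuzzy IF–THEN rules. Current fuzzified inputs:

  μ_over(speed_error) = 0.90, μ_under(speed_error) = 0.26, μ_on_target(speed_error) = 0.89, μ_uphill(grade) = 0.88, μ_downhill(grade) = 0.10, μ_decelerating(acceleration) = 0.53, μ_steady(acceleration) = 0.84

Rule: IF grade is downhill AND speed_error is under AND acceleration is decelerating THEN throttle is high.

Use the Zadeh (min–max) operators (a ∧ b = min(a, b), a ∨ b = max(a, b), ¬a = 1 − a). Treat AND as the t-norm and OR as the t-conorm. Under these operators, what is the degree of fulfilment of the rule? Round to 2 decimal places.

firing strength: downhill=0.10, under=0.26, decelerating=0.53; AND[min(a, b)] → w = 0.10

0.10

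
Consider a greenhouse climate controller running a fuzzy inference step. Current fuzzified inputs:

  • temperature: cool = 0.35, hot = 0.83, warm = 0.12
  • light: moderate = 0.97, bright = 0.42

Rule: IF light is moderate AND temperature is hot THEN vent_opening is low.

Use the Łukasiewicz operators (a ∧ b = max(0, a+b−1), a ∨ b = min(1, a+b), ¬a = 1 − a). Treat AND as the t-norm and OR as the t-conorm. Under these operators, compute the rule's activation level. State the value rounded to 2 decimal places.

firing strength: moderate=0.97, hot=0.83; AND[max(0, a+b−1)] → w = 0.80

0.80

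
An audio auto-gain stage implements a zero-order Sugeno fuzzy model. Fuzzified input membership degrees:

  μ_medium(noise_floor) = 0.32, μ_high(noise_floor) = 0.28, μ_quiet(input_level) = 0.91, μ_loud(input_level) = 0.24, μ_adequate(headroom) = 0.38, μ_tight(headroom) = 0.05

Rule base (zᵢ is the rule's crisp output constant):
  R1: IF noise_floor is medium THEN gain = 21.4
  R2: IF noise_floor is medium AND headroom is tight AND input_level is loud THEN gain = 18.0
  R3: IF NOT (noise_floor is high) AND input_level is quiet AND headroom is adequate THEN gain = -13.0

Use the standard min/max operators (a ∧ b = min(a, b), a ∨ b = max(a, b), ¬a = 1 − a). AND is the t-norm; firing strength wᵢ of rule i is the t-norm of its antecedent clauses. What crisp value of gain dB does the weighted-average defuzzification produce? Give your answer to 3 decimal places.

R1 (z=21.4): medium=0.32 → w = 0.32
R2 (z=18.0): medium=0.32, tight=0.05, loud=0.24; AND[min(a, b)] → w = 0.05
R3 (z=-13.0): ¬high=1−0.28=0.72, quiet=0.91, adequate=0.38; AND[min(a, b)] → w = 0.38
Weighted average = (0.32·21.4 + 0.05·18.0 + 0.38·-13.0) / (0.32 + 0.05 + 0.38)
  = 2.8080 / 0.7500 = 3.744

3.744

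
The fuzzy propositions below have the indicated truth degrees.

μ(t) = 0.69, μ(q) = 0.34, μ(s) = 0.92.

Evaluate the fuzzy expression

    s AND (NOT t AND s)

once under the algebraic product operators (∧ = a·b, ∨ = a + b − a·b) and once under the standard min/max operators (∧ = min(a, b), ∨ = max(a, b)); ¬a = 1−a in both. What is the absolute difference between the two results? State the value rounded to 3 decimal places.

0.048

Under algebraic product:
  NOT t = 1 − 0.6900 = 0.3100
  NOT t AND s = a·b on (0.3100, 0.9200) = 0.2852
  s AND (NOT t AND s) = a·b on (0.9200, 0.2852) = 0.2624
  → value = 0.2624
Under standard min/max:
  NOT t = 1 − 0.69 = 0.31
  NOT t AND s = min(a, b) on (0.31, 0.92) = 0.31
  s AND (NOT t AND s) = min(a, b) on (0.92, 0.31) = 0.31
  → value = 0.3100
|0.2624 − 0.3100| = 0.048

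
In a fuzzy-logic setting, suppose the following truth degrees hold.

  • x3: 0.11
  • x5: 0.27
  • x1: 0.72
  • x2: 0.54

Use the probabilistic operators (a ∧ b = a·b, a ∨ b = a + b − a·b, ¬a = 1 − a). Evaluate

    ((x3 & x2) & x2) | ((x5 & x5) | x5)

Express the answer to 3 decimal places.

0.345

x3 & x2 = a·b on (0.1100, 0.5400) = 0.0594
(x3 & x2) & x2 = a·b on (0.0594, 0.5400) = 0.0321
x5 & x5 = a·b on (0.2700, 0.2700) = 0.0729
(x5 & x5) | x5 = a + b − a·b on (0.0729, 0.2700) = 0.3232
((x3 & x2) & x2) | ((x5 & x5) | x5) = a + b − a·b on (0.0321, 0.3232) = 0.3449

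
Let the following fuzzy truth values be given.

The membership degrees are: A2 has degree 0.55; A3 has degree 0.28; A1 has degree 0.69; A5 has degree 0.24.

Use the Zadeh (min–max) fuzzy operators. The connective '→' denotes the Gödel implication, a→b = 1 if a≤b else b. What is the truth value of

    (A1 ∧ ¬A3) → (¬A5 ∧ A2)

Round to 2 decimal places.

0.55

¬A3 = 1 − 0.28 = 0.72
A1 ∧ ¬A3 = min(a, b) on (0.69, 0.72) = 0.69
¬A5 = 1 − 0.24 = 0.76
¬A5 ∧ A2 = min(a, b) on (0.76, 0.55) = 0.55
(A1 ∧ ¬A3) → (¬A5 ∧ A2)  [Gödel: 1 if a≤b else b] with a=0.69, b=0.55 → 0.55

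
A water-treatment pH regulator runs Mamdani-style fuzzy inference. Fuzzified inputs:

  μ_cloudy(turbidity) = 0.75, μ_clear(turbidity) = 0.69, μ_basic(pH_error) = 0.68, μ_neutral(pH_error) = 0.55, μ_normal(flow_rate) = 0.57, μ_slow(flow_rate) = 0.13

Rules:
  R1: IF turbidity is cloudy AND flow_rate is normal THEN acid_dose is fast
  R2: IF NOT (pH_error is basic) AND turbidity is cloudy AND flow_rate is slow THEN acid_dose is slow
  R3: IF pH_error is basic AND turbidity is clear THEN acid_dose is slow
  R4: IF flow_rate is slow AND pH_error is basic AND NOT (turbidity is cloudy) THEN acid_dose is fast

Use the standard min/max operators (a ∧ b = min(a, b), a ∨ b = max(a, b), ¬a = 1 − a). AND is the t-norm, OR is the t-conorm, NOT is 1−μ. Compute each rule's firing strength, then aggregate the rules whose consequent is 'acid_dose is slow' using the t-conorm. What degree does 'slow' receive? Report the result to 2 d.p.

0.68

R1: cloudy=0.75, normal=0.57; AND[min(a, b)] → w = 0.57
R2: ¬basic=1−0.68=0.32, cloudy=0.75, slow=0.13; AND[min(a, b)] → w = 0.13
R3: basic=0.68, clear=0.69; AND[min(a, b)] → w = 0.68
R4: slow=0.13, basic=0.68, ¬cloudy=1−0.75=0.25; AND[min(a, b)] → w = 0.13
Rules with consequent 'slow': {R2, R3} → strengths 0.13, 0.68
Aggregate via t-conorm [max(a, b)]: 0.68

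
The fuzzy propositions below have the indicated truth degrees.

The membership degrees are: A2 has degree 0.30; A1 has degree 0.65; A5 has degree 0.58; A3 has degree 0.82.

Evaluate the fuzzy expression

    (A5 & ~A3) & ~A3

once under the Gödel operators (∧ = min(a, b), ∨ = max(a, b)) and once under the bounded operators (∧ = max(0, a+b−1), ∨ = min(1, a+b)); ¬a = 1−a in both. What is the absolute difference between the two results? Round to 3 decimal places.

Under Gödel:
  ~A3 = 1 − 0.82 = 0.18
  A5 & ~A3 = min(a, b) on (0.58, 0.18) = 0.18
  ~A3 = 1 − 0.82 = 0.18
  (A5 & ~A3) & ~A3 = min(a, b) on (0.18, 0.18) = 0.18
  → value = 0.1800
Under bounded:
  ~A3 = 1 − 0.82 = 0.18
  A5 & ~A3 = max(0, a+b−1) on (0.58, 0.18) = 0.00
  ~A3 = 1 − 0.82 = 0.18
  (A5 & ~A3) & ~A3 = max(0, a+b−1) on (0.00, 0.18) = 0.00
  → value = 0.0000
|0.1800 − 0.0000| = 0.180

0.180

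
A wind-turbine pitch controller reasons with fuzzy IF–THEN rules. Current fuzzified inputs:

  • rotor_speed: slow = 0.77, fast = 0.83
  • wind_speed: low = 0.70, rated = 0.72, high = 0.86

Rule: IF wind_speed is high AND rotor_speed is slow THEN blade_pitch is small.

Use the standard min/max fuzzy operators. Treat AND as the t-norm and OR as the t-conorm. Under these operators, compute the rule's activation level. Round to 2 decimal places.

0.77

firing strength: high=0.86, slow=0.77; AND[min(a, b)] → w = 0.77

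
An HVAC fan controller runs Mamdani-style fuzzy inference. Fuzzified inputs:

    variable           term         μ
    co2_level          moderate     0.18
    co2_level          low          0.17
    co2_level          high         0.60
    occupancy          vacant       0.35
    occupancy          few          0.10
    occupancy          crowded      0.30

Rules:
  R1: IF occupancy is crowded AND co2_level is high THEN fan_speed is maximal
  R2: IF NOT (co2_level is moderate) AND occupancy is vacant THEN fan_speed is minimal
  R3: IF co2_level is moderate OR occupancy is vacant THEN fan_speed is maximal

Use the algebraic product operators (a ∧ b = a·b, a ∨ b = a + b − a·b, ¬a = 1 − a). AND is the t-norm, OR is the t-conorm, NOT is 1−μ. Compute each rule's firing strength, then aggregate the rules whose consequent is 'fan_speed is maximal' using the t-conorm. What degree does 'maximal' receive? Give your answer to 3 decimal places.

0.563

R1: crowded=0.30, high=0.60; AND[a·b] → w = 0.1800
R2: ¬moderate=1−0.18=0.82, vacant=0.35; AND[a·b] → w = 0.2870
R3: moderate=0.18, vacant=0.35; OR[a + b − a·b] → w = 0.4670
Rules with consequent 'maximal': {R1, R3} → strengths 0.1800, 0.4670
Aggregate via t-conorm [a + b − a·b]: 0.5629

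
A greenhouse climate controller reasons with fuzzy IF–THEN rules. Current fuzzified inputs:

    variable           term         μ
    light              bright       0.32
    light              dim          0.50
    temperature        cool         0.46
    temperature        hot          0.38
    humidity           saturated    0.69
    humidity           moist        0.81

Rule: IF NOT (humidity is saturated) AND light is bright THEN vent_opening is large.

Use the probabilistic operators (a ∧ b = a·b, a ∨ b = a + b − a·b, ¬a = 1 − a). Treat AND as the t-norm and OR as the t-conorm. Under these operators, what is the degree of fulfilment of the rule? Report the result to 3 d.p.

firing strength: ¬saturated=1−0.69=0.31, bright=0.32; AND[a·b] → w = 0.0992

0.099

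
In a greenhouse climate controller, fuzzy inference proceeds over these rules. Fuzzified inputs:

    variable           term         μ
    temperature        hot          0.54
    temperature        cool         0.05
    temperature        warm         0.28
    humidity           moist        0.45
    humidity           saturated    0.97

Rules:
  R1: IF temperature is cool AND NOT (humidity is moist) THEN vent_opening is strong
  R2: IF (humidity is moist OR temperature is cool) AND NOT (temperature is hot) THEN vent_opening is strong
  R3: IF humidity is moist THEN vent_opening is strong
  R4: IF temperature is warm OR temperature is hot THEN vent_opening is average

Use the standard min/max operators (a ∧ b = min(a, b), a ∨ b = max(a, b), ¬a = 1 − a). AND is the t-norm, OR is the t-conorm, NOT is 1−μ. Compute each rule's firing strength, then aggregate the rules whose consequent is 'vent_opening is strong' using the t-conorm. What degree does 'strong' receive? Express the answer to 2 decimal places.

0.45

R1: cool=0.05, ¬moist=1−0.45=0.55; AND[min(a, b)] → w = 0.05
R2: (moist=0.45 OR cool=0.05) = 0.45; AND[min(a, b)] with ¬hot=1−0.54=0.46 → w = 0.45
R3: moist=0.45 → w = 0.45
R4: warm=0.28, hot=0.54; OR[max(a, b)] → w = 0.54
Rules with consequent 'strong': {R1, R2, R3} → strengths 0.05, 0.45, 0.45
Aggregate via t-conorm [max(a, b)]: 0.45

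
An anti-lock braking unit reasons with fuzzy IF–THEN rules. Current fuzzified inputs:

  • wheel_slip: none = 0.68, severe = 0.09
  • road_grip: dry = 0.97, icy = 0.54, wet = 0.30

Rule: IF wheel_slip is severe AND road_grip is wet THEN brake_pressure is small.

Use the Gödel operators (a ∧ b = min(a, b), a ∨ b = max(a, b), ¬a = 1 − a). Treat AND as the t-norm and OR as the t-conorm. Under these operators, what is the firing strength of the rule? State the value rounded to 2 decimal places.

firing strength: severe=0.09, wet=0.30; AND[min(a, b)] → w = 0.09

0.09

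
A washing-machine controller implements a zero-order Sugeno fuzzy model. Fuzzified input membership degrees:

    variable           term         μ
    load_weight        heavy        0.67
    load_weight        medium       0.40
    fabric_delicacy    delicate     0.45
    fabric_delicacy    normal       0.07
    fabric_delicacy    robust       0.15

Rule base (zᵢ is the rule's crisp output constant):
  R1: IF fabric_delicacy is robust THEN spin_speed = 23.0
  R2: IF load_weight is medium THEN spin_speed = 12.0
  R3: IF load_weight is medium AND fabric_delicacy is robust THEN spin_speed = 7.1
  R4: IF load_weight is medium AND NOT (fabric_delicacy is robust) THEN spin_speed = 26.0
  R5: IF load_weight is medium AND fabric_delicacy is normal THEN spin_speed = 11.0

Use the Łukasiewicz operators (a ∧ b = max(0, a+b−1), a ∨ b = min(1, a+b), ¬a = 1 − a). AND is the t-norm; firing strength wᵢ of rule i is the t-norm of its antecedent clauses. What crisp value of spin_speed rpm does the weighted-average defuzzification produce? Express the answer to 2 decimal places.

R1 (z=23.0): robust=0.15 → w = 0.15
R2 (z=12.0): medium=0.40 → w = 0.40
R3 (z=7.1): medium=0.40, robust=0.15; AND[max(0, a+b−1)] → w = 0.00
R4 (z=26.0): medium=0.40, ¬robust=1−0.15=0.85; AND[max(0, a+b−1)] → w = 0.25
R5 (z=11.0): medium=0.40, normal=0.07; AND[max(0, a+b−1)] → w = 0.00
Weighted average = (0.15·23.0 + 0.40·12.0 + 0.00·7.1 + 0.25·26.0 + 0.00·11.0) / (0.15 + 0.40 + 0.00 + 0.25 + 0.00)
  = 14.7500 / 0.8000 = 18.44

18.44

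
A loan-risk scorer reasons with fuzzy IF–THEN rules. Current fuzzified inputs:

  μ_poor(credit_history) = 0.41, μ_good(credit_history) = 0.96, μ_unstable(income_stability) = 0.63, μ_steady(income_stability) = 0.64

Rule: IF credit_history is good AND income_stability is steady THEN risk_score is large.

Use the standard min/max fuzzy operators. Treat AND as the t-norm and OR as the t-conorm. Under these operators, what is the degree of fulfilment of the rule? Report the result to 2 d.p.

0.64

firing strength: good=0.96, steady=0.64; AND[min(a, b)] → w = 0.64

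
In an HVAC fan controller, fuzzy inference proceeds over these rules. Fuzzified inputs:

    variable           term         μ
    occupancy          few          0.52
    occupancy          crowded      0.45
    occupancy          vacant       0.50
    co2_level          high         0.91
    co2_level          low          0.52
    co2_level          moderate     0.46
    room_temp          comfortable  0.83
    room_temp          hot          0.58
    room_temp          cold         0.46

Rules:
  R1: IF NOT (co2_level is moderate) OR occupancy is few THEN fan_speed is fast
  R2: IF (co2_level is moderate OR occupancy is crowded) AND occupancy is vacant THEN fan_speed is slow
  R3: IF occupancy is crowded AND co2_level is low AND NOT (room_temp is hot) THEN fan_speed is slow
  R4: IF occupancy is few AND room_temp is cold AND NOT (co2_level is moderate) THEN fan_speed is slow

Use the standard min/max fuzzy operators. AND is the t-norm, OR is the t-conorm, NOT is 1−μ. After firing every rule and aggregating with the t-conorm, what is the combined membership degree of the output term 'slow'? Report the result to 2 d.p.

0.46

R1: ¬moderate=1−0.46=0.54, few=0.52; OR[max(a, b)] → w = 0.54
R2: (moderate=0.46 OR crowded=0.45) = 0.46; AND[min(a, b)] with vacant=0.50 → w = 0.46
R3: crowded=0.45, low=0.52, ¬hot=1−0.58=0.42; AND[min(a, b)] → w = 0.42
R4: few=0.52, cold=0.46, ¬moderate=1−0.46=0.54; AND[min(a, b)] → w = 0.46
Rules with consequent 'slow': {R2, R3, R4} → strengths 0.46, 0.42, 0.46
Aggregate via t-conorm [max(a, b)]: 0.46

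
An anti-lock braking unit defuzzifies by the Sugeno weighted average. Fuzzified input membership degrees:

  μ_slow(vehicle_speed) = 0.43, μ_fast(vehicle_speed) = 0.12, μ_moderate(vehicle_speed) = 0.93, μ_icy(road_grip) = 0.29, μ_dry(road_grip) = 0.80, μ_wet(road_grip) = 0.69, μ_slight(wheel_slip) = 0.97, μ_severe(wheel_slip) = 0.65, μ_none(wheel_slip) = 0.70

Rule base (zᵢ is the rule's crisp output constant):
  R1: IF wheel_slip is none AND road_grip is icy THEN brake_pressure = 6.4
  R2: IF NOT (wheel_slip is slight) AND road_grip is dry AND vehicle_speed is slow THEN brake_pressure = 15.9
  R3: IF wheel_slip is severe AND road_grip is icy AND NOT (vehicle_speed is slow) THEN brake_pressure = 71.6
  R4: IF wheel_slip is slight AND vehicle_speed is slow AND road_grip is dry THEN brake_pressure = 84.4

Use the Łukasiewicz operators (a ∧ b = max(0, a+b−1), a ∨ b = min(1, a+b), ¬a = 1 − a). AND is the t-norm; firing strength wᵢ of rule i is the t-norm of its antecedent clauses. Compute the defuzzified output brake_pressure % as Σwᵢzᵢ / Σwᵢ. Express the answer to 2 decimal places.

84.40

R1 (z=6.4): none=0.70, icy=0.29; AND[max(0, a+b−1)] → w = 0.00
R2 (z=15.9): ¬slight=1−0.97=0.03, dry=0.80, slow=0.43; AND[max(0, a+b−1)] → w = 0.00
R3 (z=71.6): severe=0.65, icy=0.29, ¬slow=1−0.43=0.57; AND[max(0, a+b−1)] → w = 0.00
R4 (z=84.4): slight=0.97, slow=0.43, dry=0.80; AND[max(0, a+b−1)] → w = 0.20
Weighted average = (0.00·6.4 + 0.00·15.9 + 0.00·71.6 + 0.20·84.4) / (0.00 + 0.00 + 0.00 + 0.20)
  = 16.8800 / 0.2000 = 84.40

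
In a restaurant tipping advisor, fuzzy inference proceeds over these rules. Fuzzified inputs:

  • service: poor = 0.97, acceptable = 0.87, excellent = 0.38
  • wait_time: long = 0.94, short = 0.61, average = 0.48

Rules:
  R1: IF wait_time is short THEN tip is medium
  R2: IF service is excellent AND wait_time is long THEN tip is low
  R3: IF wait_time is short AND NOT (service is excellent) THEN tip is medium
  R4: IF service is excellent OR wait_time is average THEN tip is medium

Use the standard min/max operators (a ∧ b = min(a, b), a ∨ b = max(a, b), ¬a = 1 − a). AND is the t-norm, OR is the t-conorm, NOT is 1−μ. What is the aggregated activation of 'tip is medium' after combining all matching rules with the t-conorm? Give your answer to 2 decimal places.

0.61

R1: short=0.61 → w = 0.61
R2: excellent=0.38, long=0.94; AND[min(a, b)] → w = 0.38
R3: short=0.61, ¬excellent=1−0.38=0.62; AND[min(a, b)] → w = 0.61
R4: excellent=0.38, average=0.48; OR[max(a, b)] → w = 0.48
Rules with consequent 'medium': {R1, R3, R4} → strengths 0.61, 0.61, 0.48
Aggregate via t-conorm [max(a, b)]: 0.61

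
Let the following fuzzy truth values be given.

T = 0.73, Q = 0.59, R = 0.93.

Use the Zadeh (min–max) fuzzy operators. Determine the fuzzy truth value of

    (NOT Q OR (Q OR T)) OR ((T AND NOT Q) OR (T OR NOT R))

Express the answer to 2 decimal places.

NOT Q = 1 − 0.59 = 0.41
Q OR T = max(a, b) on (0.59, 0.73) = 0.73
NOT Q OR (Q OR T) = max(a, b) on (0.41, 0.73) = 0.73
NOT Q = 1 − 0.59 = 0.41
T AND NOT Q = min(a, b) on (0.73, 0.41) = 0.41
NOT R = 1 − 0.93 = 0.07
T OR NOT R = max(a, b) on (0.73, 0.07) = 0.73
(T AND NOT Q) OR (T OR NOT R) = max(a, b) on (0.41, 0.73) = 0.73
(NOT Q OR (Q OR T)) OR ((T AND NOT Q) OR (T OR NOT R)) = max(a, b) on (0.73, 0.73) = 0.73

0.73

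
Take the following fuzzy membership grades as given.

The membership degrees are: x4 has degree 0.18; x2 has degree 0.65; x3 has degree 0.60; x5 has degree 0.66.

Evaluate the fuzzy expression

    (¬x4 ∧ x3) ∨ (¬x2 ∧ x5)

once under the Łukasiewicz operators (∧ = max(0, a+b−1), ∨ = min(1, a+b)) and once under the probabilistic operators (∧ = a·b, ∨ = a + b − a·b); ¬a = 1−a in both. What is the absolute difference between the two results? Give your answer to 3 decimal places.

Under Łukasiewicz:
  ¬x4 = 1 − 0.18 = 0.82
  ¬x4 ∧ x3 = max(0, a+b−1) on (0.82, 0.60) = 0.42
  ¬x2 = 1 − 0.65 = 0.35
  ¬x2 ∧ x5 = max(0, a+b−1) on (0.35, 0.66) = 0.01
  (¬x4 ∧ x3) ∨ (¬x2 ∧ x5) = min(1, a+b) on (0.42, 0.01) = 0.43
  → value = 0.4300
Under probabilistic:
  ¬x4 = 1 − 0.1800 = 0.8200
  ¬x4 ∧ x3 = a·b on (0.8200, 0.6000) = 0.4920
  ¬x2 = 1 − 0.6500 = 0.3500
  ¬x2 ∧ x5 = a·b on (0.3500, 0.6600) = 0.2310
  (¬x4 ∧ x3) ∨ (¬x2 ∧ x5) = a + b − a·b on (0.4920, 0.2310) = 0.6093
  → value = 0.6093
|0.4300 − 0.6093| = 0.179

0.179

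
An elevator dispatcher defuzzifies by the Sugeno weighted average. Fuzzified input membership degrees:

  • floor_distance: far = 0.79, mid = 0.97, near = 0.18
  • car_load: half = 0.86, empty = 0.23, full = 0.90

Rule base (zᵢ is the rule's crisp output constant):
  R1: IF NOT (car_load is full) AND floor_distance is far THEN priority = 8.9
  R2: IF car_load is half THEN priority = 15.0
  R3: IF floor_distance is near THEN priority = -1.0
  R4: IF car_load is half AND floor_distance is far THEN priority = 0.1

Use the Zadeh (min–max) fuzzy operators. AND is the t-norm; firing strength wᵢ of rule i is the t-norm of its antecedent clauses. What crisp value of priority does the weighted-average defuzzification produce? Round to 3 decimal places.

7.093

R1 (z=8.9): ¬full=1−0.90=0.10, far=0.79; AND[min(a, b)] → w = 0.10
R2 (z=15.0): half=0.86 → w = 0.86
R3 (z=-1.0): near=0.18 → w = 0.18
R4 (z=0.1): half=0.86, far=0.79; AND[min(a, b)] → w = 0.79
Weighted average = (0.10·8.9 + 0.86·15.0 + 0.18·-1.0 + 0.79·0.1) / (0.10 + 0.86 + 0.18 + 0.79)
  = 13.6890 / 1.9300 = 7.093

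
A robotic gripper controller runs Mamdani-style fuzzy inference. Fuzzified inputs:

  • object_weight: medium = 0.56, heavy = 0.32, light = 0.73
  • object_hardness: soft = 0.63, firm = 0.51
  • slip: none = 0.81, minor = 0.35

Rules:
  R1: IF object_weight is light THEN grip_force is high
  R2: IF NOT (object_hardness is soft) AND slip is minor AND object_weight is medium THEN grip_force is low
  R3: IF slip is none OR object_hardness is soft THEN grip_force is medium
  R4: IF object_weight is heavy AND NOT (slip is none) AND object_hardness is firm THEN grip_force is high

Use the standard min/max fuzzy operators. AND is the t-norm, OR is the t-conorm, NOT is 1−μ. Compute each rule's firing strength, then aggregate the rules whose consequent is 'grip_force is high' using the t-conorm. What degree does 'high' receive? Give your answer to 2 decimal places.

0.73

R1: light=0.73 → w = 0.73
R2: ¬soft=1−0.63=0.37, minor=0.35, medium=0.56; AND[min(a, b)] → w = 0.35
R3: none=0.81, soft=0.63; OR[max(a, b)] → w = 0.81
R4: heavy=0.32, ¬none=1−0.81=0.19, firm=0.51; AND[min(a, b)] → w = 0.19
Rules with consequent 'high': {R1, R4} → strengths 0.73, 0.19
Aggregate via t-conorm [max(a, b)]: 0.73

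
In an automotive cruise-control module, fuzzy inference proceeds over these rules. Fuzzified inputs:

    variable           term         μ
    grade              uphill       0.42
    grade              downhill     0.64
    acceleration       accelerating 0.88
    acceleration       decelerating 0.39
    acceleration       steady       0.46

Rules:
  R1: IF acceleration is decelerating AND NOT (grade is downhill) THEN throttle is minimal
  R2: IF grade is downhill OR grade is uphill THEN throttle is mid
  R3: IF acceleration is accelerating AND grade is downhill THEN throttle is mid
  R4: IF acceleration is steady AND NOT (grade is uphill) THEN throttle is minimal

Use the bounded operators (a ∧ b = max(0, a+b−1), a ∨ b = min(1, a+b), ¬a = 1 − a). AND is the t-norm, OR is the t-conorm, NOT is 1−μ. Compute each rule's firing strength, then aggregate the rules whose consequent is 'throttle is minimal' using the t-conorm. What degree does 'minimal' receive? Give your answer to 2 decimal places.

0.04

R1: decelerating=0.39, ¬downhill=1−0.64=0.36; AND[max(0, a+b−1)] → w = 0.00
R2: downhill=0.64, uphill=0.42; OR[min(1, a+b)] → w = 1.00
R3: accelerating=0.88, downhill=0.64; AND[max(0, a+b−1)] → w = 0.52
R4: steady=0.46, ¬uphill=1−0.42=0.58; AND[max(0, a+b−1)] → w = 0.04
Rules with consequent 'minimal': {R1, R4} → strengths 0.00, 0.04
Aggregate via t-conorm [min(1, a+b)]: 0.04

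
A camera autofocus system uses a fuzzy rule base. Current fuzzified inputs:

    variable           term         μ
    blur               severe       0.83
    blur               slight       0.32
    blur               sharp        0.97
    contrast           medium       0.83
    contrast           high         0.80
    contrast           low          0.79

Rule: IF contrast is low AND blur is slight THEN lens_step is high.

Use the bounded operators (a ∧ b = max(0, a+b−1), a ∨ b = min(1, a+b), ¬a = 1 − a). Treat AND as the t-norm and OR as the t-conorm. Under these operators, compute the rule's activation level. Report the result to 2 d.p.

firing strength: low=0.79, slight=0.32; AND[max(0, a+b−1)] → w = 0.11

0.11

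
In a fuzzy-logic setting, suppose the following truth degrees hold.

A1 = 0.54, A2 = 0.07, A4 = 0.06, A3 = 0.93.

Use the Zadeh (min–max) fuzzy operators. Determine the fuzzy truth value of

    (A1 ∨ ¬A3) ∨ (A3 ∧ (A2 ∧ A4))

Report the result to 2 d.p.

0.54

¬A3 = 1 − 0.93 = 0.07
A1 ∨ ¬A3 = max(a, b) on (0.54, 0.07) = 0.54
A2 ∧ A4 = min(a, b) on (0.07, 0.06) = 0.06
A3 ∧ (A2 ∧ A4) = min(a, b) on (0.93, 0.06) = 0.06
(A1 ∨ ¬A3) ∨ (A3 ∧ (A2 ∧ A4)) = max(a, b) on (0.54, 0.06) = 0.54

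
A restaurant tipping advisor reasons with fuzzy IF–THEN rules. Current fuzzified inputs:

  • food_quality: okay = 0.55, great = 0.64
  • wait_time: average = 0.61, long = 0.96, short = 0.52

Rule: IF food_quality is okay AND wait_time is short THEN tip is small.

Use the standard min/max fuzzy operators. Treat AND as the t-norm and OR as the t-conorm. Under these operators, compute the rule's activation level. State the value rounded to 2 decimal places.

firing strength: okay=0.55, short=0.52; AND[min(a, b)] → w = 0.52

0.52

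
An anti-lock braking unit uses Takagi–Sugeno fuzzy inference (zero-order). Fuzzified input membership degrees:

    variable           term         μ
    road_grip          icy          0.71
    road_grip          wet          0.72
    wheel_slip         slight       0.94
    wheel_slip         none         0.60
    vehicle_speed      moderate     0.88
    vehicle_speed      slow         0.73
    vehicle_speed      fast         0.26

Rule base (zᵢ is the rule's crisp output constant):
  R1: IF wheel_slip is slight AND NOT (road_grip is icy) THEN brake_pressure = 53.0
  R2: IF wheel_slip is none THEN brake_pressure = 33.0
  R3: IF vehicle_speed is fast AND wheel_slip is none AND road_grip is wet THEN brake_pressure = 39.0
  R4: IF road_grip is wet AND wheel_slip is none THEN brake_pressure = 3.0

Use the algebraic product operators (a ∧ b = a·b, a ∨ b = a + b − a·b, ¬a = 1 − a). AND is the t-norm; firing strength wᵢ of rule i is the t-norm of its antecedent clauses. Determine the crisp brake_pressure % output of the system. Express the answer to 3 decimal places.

28.177

R1 (z=53.0): slight=0.94, ¬icy=1−0.71=0.29; AND[a·b] → w = 0.2726
R2 (z=33.0): none=0.60 → w = 0.6000
R3 (z=39.0): fast=0.26, none=0.60, wet=0.72; AND[a·b] → w = 0.1123
R4 (z=3.0): wet=0.72, none=0.60; AND[a·b] → w = 0.4320
Weighted average = (0.2726·53.0 + 0.6000·33.0 + 0.1123·39.0 + 0.4320·3.0) / (0.2726 + 0.6000 + 0.1123 + 0.4320)
  = 39.9243 / 1.4169 = 28.177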